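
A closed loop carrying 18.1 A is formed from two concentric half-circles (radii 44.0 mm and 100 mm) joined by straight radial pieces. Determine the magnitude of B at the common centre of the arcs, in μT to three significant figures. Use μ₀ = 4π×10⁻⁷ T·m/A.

The radial connectors point toward the centre, so dl × r̂ = 0 and they contribute nothing.
Each semicircle gives μ₀I/(4R): inner arc 1.29×10⁻⁴ T, outer arc 5.69×10⁻⁵ T.
The two arcs carry current in opposite angular senses, so their fields oppose: B = |1.29×10⁻⁴ − 5.69×10⁻⁵| = 7.24×10⁻⁵ T.

B ≈ 72.4 μT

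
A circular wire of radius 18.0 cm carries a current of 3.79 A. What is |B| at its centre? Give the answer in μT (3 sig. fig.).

At the centre of a circular loop the Biot–Savart law gives B = μ₀I/(2R).
B = (4π×10⁻⁷ × 3.79) / (2 × 0.18) = 1.32×10⁻⁵ T.

B ≈ 13.2 μT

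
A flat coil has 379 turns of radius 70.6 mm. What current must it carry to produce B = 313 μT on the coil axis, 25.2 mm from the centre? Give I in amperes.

I ≈ 0.111 A

For an N-turn coil, B = Nμ₀IR²/[2(R²+z²)^(3/2)] with R = 0.0706 m, z = 0.0252 m, so I = 2B(R²+z²)^(3/2)/(Nμ₀R²) = 2 × 3.13×10⁻⁴ × 4.21×10⁻⁴ / (379 × 4π×10⁻⁷ × 0.004984) = 0.111 A.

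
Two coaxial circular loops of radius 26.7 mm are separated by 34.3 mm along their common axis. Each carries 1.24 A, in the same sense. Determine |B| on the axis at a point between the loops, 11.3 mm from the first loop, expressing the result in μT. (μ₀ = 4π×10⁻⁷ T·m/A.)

Each loop contributes B = μ₀IR²/[2(R²+z²)^(3/2)] on the axis, with z measured from that loop.
Loop 1 (z = 0.0113 m): B₁ = 2.28×10⁻⁵ T. Loop 2 (z = 0.023 m): B₂ = 1.27×10⁻⁵ T.
The fields add: B = B₁ + B₂ = 3.55×10⁻⁵ T.

B ≈ 35.5 μT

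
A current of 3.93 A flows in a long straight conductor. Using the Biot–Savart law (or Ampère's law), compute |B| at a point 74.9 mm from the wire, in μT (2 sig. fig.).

For an infinitely long straight wire, B = μ₀I/(2πd).
B = (4π×10⁻⁷ × 3.93) / (2π × 0.0749) = 1.05×10⁻⁵ T.

B ≈ 10 μT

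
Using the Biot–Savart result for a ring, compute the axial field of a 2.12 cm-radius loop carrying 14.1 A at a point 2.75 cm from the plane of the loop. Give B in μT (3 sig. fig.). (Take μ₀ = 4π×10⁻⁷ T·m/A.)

B ≈ 95.1 μT

On the axis of a circular loop, B = μ₀IR² / [2(R²+z²)^(3/2)].
R² + z² = (0.0212)² + (0.0275)² = 0.001206 m², and (R²+z²)^(3/2) = 4.19×10⁻⁵ m³.
B = (4π×10⁻⁷ × 14.1 × 0.0004494) / (2 × 4.19×10⁻⁵) = 9.51×10⁻⁵ T.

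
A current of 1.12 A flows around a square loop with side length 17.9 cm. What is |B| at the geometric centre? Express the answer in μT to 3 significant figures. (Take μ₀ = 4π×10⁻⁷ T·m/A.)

B ≈ 7.08 μT

Each side is a finite straight segment at perpendicular distance d = a/(2 tan(π/4)) = 0.0895 m from the centre, with end-angles ±π/4.
One side contributes B₁ = (μ₀I/4πd)·2 sin(π/4) = 1.77×10⁻⁶ T.
All 4 sides add in the same direction: B = 4 × 1.77×10⁻⁶ = 7.08×10⁻⁶ T.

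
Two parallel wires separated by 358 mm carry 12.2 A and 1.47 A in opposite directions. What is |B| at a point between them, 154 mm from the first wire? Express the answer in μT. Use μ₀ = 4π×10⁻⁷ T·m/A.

Each long wire gives B = μ₀I/(2πd). Distances are d₁ = 0.154 m and d₂ = 0.204 m.
B₁ = 1.58×10⁻⁵ T, B₂ = 1.44×10⁻⁶ T.
Between antiparallel currents both contributions point the same way, so they add. B = B₁ + B₂ = 1.58×10⁻⁵ + 1.44×10⁻⁶ = 1.73×10⁻⁵ T.

B ≈ 17.3 μT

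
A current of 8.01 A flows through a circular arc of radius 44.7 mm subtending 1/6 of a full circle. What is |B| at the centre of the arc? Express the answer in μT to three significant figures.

B ≈ 18.8 μT

The Biot–Savart field of a circular arc at its centre is B = μ₀Iφ/(4πR), with φ = 1.047 rad.
B = (4π×10⁻⁷ × 8.01 × 1.047) / (4π × 0.0447) = 1.88×10⁻⁵ T.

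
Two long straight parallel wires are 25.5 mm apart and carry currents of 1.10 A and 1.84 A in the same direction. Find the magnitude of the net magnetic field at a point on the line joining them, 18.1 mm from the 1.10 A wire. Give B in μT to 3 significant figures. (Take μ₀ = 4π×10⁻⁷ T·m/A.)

B ≈ 37.6 μT

Each long wire gives B = μ₀I/(2πd). Distances are d₁ = 0.0181 m and d₂ = 0.0074 m.
B₁ = 1.22×10⁻⁵ T, B₂ = 4.97×10⁻⁵ T.
Between parallel currents the two contributions point in opposite directions, so they subtract. B = |B₁ − B₂| = |1.22×10⁻⁵ − 4.97×10⁻⁵| = 3.76×10⁻⁵ T.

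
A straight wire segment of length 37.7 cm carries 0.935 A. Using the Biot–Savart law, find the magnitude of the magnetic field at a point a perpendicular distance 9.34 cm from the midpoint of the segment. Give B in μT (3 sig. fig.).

B ≈ 1.79 μT

For a finite straight segment, B = (μ₀I/4πd)(sinθ₁ + sinθ₂), where θ₁, θ₂ are the angles from the perpendicular to each end.
The perpendicular from the point meets the wire at its midpoint, so each end is L/2 = 0.1885 m away along the wire.
sinθ₁ = 0.1885/√(0.1885²+0.0934²) = 0.8960; sinθ₂ = 0.1885/√(0.1885²+0.0934²) = 0.8960.
B = (4π×10⁻⁷ × 0.935) / (4π × 0.0934) × (0.8960 + 0.8960) = 1.79×10⁻⁶ T.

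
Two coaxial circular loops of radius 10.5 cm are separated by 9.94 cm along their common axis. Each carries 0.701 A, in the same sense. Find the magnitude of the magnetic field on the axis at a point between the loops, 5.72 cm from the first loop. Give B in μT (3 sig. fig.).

Each loop contributes B = μ₀IR²/[2(R²+z²)^(3/2)] on the axis, with z measured from that loop.
Loop 1 (z = 0.0572 m): B₁ = 2.84×10⁻⁶ T. Loop 2 (z = 0.0422 m): B₂ = 3.35×10⁻⁶ T.
The fields add: B = B₁ + B₂ = 6.19×10⁻⁶ T.

B ≈ 6.19 μT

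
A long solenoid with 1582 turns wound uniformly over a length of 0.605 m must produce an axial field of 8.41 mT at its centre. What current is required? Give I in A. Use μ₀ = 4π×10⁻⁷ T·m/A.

I ≈ 2.56 A

Inside a long solenoid B = μ₀nI with n = 2615 m⁻¹, so I = B/(μ₀n).
I = 8.41×10⁻³ / (4π×10⁻⁷ × 2615) = 2.56 A.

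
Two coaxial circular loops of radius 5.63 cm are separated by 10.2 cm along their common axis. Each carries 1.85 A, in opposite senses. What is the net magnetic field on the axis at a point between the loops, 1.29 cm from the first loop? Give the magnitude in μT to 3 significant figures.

B ≈ 16.0 μT

Each loop contributes B = μ₀IR²/[2(R²+z²)^(3/2)] on the axis, with z measured from that loop.
Loop 1 (z = 0.0129 m): B₁ = 1.91×10⁻⁵ T. Loop 2 (z = 0.0891 m): B₂ = 3.15×10⁻⁶ T.
The fields oppose: B = |B₁ − B₂| = 1.60×10⁻⁵ T.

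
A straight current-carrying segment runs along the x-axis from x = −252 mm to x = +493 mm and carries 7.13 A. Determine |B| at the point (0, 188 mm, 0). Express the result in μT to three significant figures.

For a finite straight segment, B = (μ₀I/4πd)(sinθ₁ + sinθ₂), where θ₁, θ₂ are the angles from the perpendicular to each end.
The perpendicular distance is d = 0.188 m; the end-offsets along the wire are a = 0.252 m and b = 0.493 m.
sinθ₁ = 0.252/√(0.252²+0.188²) = 0.8015; sinθ₂ = 0.493/√(0.493²+0.188²) = 0.9344.
B = (4π×10⁻⁷ × 7.13) / (4π × 0.188) × (0.8015 + 0.9344) = 6.58×10⁻⁶ T.

B ≈ 6.58 μT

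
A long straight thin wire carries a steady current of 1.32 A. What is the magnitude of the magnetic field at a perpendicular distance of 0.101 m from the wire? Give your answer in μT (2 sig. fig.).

B ≈ 2.6 μT

For an infinitely long straight wire, B = μ₀I/(2πd).
B = (4π×10⁻⁷ × 1.32) / (2π × 0.101) = 2.61×10⁻⁶ T.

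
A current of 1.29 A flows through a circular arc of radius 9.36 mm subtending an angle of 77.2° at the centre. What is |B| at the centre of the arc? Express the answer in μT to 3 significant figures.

B ≈ 18.6 μT

The Biot–Savart field of a circular arc at its centre is B = μ₀Iφ/(4πR), with φ = 1.347 rad.
B = (4π×10⁻⁷ × 1.29 × 1.347) / (4π × 0.00936) = 1.86×10⁻⁵ T.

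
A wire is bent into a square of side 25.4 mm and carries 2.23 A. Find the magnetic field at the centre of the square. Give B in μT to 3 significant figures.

B ≈ 99.3 μT

Each side is a finite straight segment at perpendicular distance d = a/(2 tan(π/4)) = 0.0127 m from the centre, with end-angles ±π/4.
One side contributes B₁ = (μ₀I/4πd)·2 sin(π/4) = 2.48×10⁻⁵ T.
All 4 sides add in the same direction: B = 4 × 2.48×10⁻⁵ = 9.93×10⁻⁵ T.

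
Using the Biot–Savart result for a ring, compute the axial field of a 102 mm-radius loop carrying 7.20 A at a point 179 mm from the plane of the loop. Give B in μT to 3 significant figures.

On the axis of a circular loop, B = μ₀IR² / [2(R²+z²)^(3/2)].
R² + z² = (0.102)² + (0.179)² = 0.04245 m², and (R²+z²)^(3/2) = 8.74×10⁻³ m³.
B = (4π×10⁻⁷ × 7.20 × 0.0104) / (2 × 8.74×10⁻³) = 5.38×10⁻⁶ T.

B ≈ 5.38 μT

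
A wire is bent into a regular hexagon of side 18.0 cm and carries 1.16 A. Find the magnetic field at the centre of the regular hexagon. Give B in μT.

B ≈ 4.46 μT

Each side is a finite straight segment at perpendicular distance d = a/(2 tan(π/6)) = 0.1559 m from the centre, with end-angles ±π/6.
One side contributes B₁ = (μ₀I/4πd)·2 sin(π/6) = 7.44×10⁻⁷ T.
All 6 sides add in the same direction: B = 6 × 7.44×10⁻⁷ = 4.46×10⁻⁶ T.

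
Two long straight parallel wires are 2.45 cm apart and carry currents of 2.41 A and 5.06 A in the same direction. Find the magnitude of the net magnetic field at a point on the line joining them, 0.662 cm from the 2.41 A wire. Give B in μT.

B ≈ 16.2 μT

Each long wire gives B = μ₀I/(2πd). Distances are d₁ = 0.00662 m and d₂ = 0.01788 m.
B₁ = 7.28×10⁻⁵ T, B₂ = 5.66×10⁻⁵ T.
Between parallel currents the two contributions point in opposite directions, so they subtract. B = |B₁ − B₂| = |7.28×10⁻⁵ − 5.66×10⁻⁵| = 1.62×10⁻⁵ T.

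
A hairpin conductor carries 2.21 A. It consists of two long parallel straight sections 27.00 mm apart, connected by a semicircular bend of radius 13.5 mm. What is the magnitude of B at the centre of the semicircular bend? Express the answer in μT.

B ≈ 84.2 μT

The semicircular arc contributes B_arc = μ₀I·π/(4πR) = μ₀I/(4R) = 5.14×10⁻⁵ T.
Each semi-infinite lead is at perpendicular distance R = 0.0135 m from the centre, with the perpendicular foot at its near end, so it contributes μ₀I/(4πR); both point the same way, together 3.27×10⁻⁵ T.
Arc and leads all point the same direction: B = 5.14×10⁻⁵ + 3.27×10⁻⁵ = 8.42×10⁻⁵ T.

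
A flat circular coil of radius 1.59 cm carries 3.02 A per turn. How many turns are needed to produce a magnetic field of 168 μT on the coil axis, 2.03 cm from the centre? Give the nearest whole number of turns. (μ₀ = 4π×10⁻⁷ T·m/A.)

For an N-turn coil, B = Nμ₀IR²/[2(R²+z²)^(3/2)]. A single turn gives B₁ = 2.80×10⁻⁵ T with R = 0.0159 m, z = 0.0203 m.
N = B/B₁ = 1.68×10⁻⁴ / 2.80×10⁻⁵ = 6.00.

N = 6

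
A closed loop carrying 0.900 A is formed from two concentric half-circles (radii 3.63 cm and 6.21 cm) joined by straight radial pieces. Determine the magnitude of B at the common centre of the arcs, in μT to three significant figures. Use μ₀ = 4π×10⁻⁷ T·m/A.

The radial connectors point toward the centre, so dl × r̂ = 0 and they contribute nothing.
Each semicircle gives μ₀I/(4R): inner arc 7.79×10⁻⁶ T, outer arc 4.55×10⁻⁶ T.
The two arcs carry current in opposite angular senses, so their fields oppose: B = |7.79×10⁻⁶ − 4.55×10⁻⁶| = 3.24×10⁻⁶ T.

B ≈ 3.24 μT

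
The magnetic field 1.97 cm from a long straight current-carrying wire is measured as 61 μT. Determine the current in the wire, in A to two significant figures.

I ≈ 6.0 A

For a long straight wire B = μ₀I/(2πd), so I = 2πdB/μ₀.
I = 2π × 0.0197 × 6.10×10⁻⁵ / (4π×10⁻⁷) = 6.01 A.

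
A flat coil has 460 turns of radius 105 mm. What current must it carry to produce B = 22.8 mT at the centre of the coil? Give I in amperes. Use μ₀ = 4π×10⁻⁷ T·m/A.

For an N-turn coil, B = Nμ₀I/(2R) with R = 0.105 m, so I = 2RB/(Nμ₀) = 2 × 0.105 × 2.28×10⁻² / (460 × 4π×10⁻⁷) = 8.28 A.

I ≈ 8.28 A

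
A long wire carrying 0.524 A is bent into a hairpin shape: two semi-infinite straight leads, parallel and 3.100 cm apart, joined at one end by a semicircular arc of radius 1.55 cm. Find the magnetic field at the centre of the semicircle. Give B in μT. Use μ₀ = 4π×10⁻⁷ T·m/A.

The semicircular arc contributes B_arc = μ₀I·π/(4πR) = μ₀I/(4R) = 1.06×10⁻⁵ T.
Each semi-infinite lead is at perpendicular distance R = 0.0155 m from the centre, with the perpendicular foot at its near end, so it contributes μ₀I/(4πR); both point the same way, together 6.76×10⁻⁶ T.
Arc and leads all point the same direction: B = 1.06×10⁻⁵ + 6.76×10⁻⁶ = 1.74×10⁻⁵ T.

B ≈ 17.4 μT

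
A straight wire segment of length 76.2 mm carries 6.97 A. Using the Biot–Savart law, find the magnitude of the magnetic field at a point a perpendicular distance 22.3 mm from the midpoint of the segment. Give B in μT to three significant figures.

For a finite straight segment, B = (μ₀I/4πd)(sinθ₁ + sinθ₂), where θ₁, θ₂ are the angles from the perpendicular to each end.
The perpendicular from the point meets the wire at its midpoint, so each end is L/2 = 0.0381 m away along the wire.
sinθ₁ = 0.0381/√(0.0381²+0.0223²) = 0.8630; sinθ₂ = 0.0381/√(0.0381²+0.0223²) = 0.8630.
B = (4π×10⁻⁷ × 6.97) / (4π × 0.0223) × (0.8630 + 0.8630) = 5.39×10⁻⁵ T.

B ≈ 53.9 μT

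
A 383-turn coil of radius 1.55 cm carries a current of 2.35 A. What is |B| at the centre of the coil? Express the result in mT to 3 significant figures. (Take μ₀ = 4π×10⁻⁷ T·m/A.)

B ≈ 36.5 mT

For an N-turn flat coil, B = Nμ₀I/(2R) with R = 0.0155 m.
B = 383 × 9.53×10⁻⁵ T = 3.65×10⁻² T.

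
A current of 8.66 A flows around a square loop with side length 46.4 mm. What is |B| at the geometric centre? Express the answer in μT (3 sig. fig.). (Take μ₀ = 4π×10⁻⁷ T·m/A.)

Each side is a finite straight segment at perpendicular distance d = a/(2 tan(π/4)) = 0.0232 m from the centre, with end-angles ±π/4.
One side contributes B₁ = (μ₀I/4πd)·2 sin(π/4) = 5.28×10⁻⁵ T.
All 4 sides add in the same direction: B = 4 × 5.28×10⁻⁵ = 2.11×10⁻⁴ T.

B ≈ 211 μT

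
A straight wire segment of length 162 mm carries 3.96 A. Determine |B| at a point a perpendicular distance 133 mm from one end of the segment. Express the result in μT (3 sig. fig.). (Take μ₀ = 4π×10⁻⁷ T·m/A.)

B ≈ 2.30 μT

For a finite straight segment, B = (μ₀I/4πd)(sinθ₁ + sinθ₂), where θ₁, θ₂ are the angles from the perpendicular to each end.
The perpendicular foot is at one end, so the two end-offsets along the wire are 0 and L = 0.162 m.
sinθ₁ = 0/√(0²+0.133²) = 0.0000; sinθ₂ = 0.162/√(0.162²+0.133²) = 0.7729.
B = (4π×10⁻⁷ × 3.96) / (4π × 0.133) × (0.0000 + 0.7729) = 2.30×10⁻⁶ T.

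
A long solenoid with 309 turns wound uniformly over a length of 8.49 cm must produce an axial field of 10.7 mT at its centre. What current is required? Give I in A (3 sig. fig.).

Inside a long solenoid B = μ₀nI with n = 3640 m⁻¹, so I = B/(μ₀n).
I = 1.07×10⁻² / (4π×10⁻⁷ × 3640) = 2.34 A.

I ≈ 2.34 A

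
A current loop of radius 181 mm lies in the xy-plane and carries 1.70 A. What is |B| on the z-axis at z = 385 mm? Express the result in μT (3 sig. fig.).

On the axis of a circular loop, B = μ₀IR² / [2(R²+z²)^(3/2)].
R² + z² = (0.181)² + (0.385)² = 0.181 m², and (R²+z²)^(3/2) = 7.70×10⁻² m³.
B = (4π×10⁻⁷ × 1.70 × 0.03276) / (2 × 7.70×10⁻²) = 4.54×10⁻⁷ T.

B ≈ 0.454 μT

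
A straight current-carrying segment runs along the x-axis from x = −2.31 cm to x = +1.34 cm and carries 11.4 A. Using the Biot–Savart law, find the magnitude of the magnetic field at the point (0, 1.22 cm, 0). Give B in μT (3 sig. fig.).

For a finite straight segment, B = (μ₀I/4πd)(sinθ₁ + sinθ₂), where θ₁, θ₂ are the angles from the perpendicular to each end.
The perpendicular distance is d = 0.0122 m; the end-offsets along the wire are a = 0.0231 m and b = 0.0134 m.
sinθ₁ = 0.0231/√(0.0231²+0.0122²) = 0.8843; sinθ₂ = 0.0134/√(0.0134²+0.0122²) = 0.7394.
B = (4π×10⁻⁷ × 11.4) / (4π × 0.0122) × (0.8843 + 0.7394) = 1.52×10⁻⁴ T.

B ≈ 152 μT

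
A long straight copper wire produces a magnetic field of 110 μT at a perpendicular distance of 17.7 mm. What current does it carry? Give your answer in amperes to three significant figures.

For a long straight wire B = μ₀I/(2πd), so I = 2πdB/μ₀.
I = 2π × 0.0177 × 1.10×10⁻⁴ / (4π×10⁻⁷) = 9.73 A.

I ≈ 9.73 A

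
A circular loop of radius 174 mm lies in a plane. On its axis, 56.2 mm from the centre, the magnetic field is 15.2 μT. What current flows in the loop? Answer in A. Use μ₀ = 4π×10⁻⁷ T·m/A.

I ≈ 4.88 A

On the axis of a loop, B = μ₀IR²/[2(R²+z²)^(3/2)], so I = 2B(R²+z²)^(3/2)/(μ₀R²).
R² + z² = 0.03028 + 0.003158 = 0.03343 m²; raised to 3/2 gives 6.11×10⁻³ m³.
I = 2 × 1.52×10⁻⁵ × 6.11×10⁻³ / (1.26×10⁻⁶ × 0.03028) = 4.88 A.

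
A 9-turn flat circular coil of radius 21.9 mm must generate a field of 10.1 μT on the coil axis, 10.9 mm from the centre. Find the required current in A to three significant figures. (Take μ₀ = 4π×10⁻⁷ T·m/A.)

For an N-turn coil, B = Nμ₀IR²/[2(R²+z²)^(3/2)] with R = 0.0219 m, z = 0.0109 m, so I = 2B(R²+z²)^(3/2)/(Nμ₀R²) = 2 × 1.01×10⁻⁵ × 1.46×10⁻⁵ / (9 × 4π×10⁻⁷ × 0.0004796) = 5.45×10⁻² A.

I ≈ 0.0545 A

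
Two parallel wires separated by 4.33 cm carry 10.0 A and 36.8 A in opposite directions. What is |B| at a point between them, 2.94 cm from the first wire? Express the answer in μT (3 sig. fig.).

B ≈ 598 μT

Each long wire gives B = μ₀I/(2πd). Distances are d₁ = 0.0294 m and d₂ = 0.0139 m.
B₁ = 6.80×10⁻⁵ T, B₂ = 5.29×10⁻⁴ T.
Between antiparallel currents both contributions point the same way, so they add. B = B₁ + B₂ = 6.80×10⁻⁵ + 5.29×10⁻⁴ = 5.98×10⁻⁴ T.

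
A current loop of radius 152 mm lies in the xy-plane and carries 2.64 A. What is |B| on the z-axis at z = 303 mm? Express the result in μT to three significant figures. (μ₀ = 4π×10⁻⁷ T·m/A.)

B ≈ 0.984 μT

On the axis of a circular loop, B = μ₀IR² / [2(R²+z²)^(3/2)].
R² + z² = (0.152)² + (0.303)² = 0.1149 m², and (R²+z²)^(3/2) = 3.90×10⁻² m³.
B = (4π×10⁻⁷ × 2.64 × 0.0231) / (2 × 3.90×10⁻²) = 9.84×10⁻⁷ T.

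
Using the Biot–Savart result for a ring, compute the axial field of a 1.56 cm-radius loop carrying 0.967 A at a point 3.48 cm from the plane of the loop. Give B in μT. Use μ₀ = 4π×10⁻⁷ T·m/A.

On the axis of a circular loop, B = μ₀IR² / [2(R²+z²)^(3/2)].
R² + z² = (0.0156)² + (0.0348)² = 0.001454 m², and (R²+z²)^(3/2) = 5.55×10⁻⁵ m³.
B = (4π×10⁻⁷ × 0.967 × 0.0002434) / (2 × 5.55×10⁻⁵) = 2.67×10⁻⁶ T.

B ≈ 2.67 μT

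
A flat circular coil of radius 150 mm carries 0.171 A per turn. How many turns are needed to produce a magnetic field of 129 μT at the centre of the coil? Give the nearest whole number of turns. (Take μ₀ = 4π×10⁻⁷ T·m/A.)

For an N-turn coil, B = Nμ₀I/(2R). A single turn gives B₁ = 7.16×10⁻⁷ T with R = 0.15 m.
N = B/B₁ = 1.29×10⁻⁴ / 7.16×10⁻⁷ = 180.10.

N = 180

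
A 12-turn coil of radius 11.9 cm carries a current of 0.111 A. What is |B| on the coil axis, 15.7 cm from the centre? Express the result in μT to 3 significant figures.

For an N-turn flat coil, B = Nμ₀IR²/[2(R²+z²)^(3/2)] with R = 0.119 m, z = 0.157 m.
B = 12 × 1.29×10⁻⁷ T = 1.55×10⁻⁶ T.

B ≈ 1.55 μT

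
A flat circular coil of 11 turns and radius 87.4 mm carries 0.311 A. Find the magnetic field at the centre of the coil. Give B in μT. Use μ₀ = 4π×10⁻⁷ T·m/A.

For an N-turn flat coil, B = Nμ₀I/(2R) with R = 0.0874 m.
B = 11 × 2.24×10⁻⁶ T = 2.46×10⁻⁵ T.

B ≈ 24.6 μT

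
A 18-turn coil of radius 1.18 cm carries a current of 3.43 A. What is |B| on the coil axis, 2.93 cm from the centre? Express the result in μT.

For an N-turn flat coil, B = Nμ₀IR²/[2(R²+z²)^(3/2)] with R = 0.0118 m, z = 0.0293 m.
B = 18 × 9.52×10⁻⁶ T = 1.71×10⁻⁴ T.

B ≈ 171 μT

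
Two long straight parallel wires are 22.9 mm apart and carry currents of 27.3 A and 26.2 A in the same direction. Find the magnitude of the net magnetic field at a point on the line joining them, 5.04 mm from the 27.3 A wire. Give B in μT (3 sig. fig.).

Each long wire gives B = μ₀I/(2πd). Distances are d₁ = 0.00504 m and d₂ = 0.01786 m.
B₁ = 1.08×10⁻³ T, B₂ = 2.93×10⁻⁴ T.
Between parallel currents the two contributions point in opposite directions, so they subtract. B = |B₁ − B₂| = |1.08×10⁻³ − 2.93×10⁻⁴| = 7.90×10⁻⁴ T.

B ≈ 790 μT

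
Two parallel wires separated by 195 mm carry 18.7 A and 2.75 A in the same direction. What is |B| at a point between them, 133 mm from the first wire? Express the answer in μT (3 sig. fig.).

B ≈ 19.2 μT

Each long wire gives B = μ₀I/(2πd). Distances are d₁ = 0.133 m and d₂ = 0.062 m.
B₁ = 2.81×10⁻⁵ T, B₂ = 8.87×10⁻⁶ T.
Between parallel currents the two contributions point in opposite directions, so they subtract. B = |B₁ − B₂| = |2.81×10⁻⁵ − 8.87×10⁻⁶| = 1.92×10⁻⁵ T.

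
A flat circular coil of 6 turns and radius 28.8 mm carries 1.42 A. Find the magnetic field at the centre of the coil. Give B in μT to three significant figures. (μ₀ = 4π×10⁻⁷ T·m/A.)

For an N-turn flat coil, B = Nμ₀I/(2R) with R = 0.0288 m.
B = 6 × 3.10×10⁻⁵ T = 1.86×10⁻⁴ T.

B ≈ 186 μT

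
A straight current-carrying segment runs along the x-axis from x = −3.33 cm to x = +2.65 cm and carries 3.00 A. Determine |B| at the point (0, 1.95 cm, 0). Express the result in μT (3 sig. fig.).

For a finite straight segment, B = (μ₀I/4πd)(sinθ₁ + sinθ₂), where θ₁, θ₂ are the angles from the perpendicular to each end.
The perpendicular distance is d = 0.0195 m; the end-offsets along the wire are a = 0.0333 m and b = 0.0265 m.
sinθ₁ = 0.0333/√(0.0333²+0.0195²) = 0.8629; sinθ₂ = 0.0265/√(0.0265²+0.0195²) = 0.8054.
B = (4π×10⁻⁷ × 3.00) / (4π × 0.0195) × (0.8629 + 0.8054) = 2.57×10⁻⁵ T.

B ≈ 25.7 μT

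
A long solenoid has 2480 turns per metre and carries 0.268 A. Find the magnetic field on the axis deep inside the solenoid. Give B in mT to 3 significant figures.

Inside a long solenoid, B = μ₀nI with n = 2480 turns/m.
B = 4π×10⁻⁷ × 2480 × 0.268 = 8.35×10⁻⁴ T.

B ≈ 0.835 mT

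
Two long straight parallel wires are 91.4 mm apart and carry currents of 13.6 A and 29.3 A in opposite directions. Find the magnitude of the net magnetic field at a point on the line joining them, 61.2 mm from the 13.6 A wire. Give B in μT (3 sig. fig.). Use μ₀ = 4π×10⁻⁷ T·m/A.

Each long wire gives B = μ₀I/(2πd). Distances are d₁ = 0.0612 m and d₂ = 0.0302 m.
B₁ = 4.44×10⁻⁵ T, B₂ = 1.94×10⁻⁴ T.
Between antiparallel currents both contributions point the same way, so they add. B = B₁ + B₂ = 4.44×10⁻⁵ + 1.94×10⁻⁴ = 2.38×10⁻⁴ T.

B ≈ 238 μT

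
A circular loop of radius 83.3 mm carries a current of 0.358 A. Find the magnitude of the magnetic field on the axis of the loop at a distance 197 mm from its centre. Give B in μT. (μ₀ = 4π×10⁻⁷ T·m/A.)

B ≈ 0.160 μT

On the axis of a circular loop, B = μ₀IR² / [2(R²+z²)^(3/2)].
R² + z² = (0.0833)² + (0.197)² = 0.04575 m², and (R²+z²)^(3/2) = 9.78×10⁻³ m³.
B = (4π×10⁻⁷ × 0.358 × 0.006939) / (2 × 9.78×10⁻³) = 1.60×10⁻⁷ T.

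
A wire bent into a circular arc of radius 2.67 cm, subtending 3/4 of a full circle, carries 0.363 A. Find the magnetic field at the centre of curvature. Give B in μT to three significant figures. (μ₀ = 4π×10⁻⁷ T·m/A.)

The Biot–Savart field of a circular arc at its centre is B = μ₀Iφ/(4πR), with φ = 4.712 rad.
B = (4π×10⁻⁷ × 0.363 × 4.712) / (4π × 0.0267) = 6.41×10⁻⁶ T.

B ≈ 6.41 μT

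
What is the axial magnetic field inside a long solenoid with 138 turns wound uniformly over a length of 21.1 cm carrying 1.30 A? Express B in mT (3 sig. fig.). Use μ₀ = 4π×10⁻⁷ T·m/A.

Inside a long solenoid, B = μ₀nI with n = 654 turns/m.
B = 4π×10⁻⁷ × 654 × 1.30 = 1.07×10⁻³ T.

B ≈ 1.07 mT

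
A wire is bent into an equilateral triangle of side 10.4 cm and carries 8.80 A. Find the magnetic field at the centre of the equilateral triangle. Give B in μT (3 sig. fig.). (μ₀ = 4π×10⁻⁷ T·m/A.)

B ≈ 152 μT

Each side is a finite straight segment at perpendicular distance d = a/(2 tan(π/3)) = 0.03002 m from the centre, with end-angles ±π/3.
One side contributes B₁ = (μ₀I/4πd)·2 sin(π/3) = 5.08×10⁻⁵ T.
All 3 sides add in the same direction: B = 3 × 5.08×10⁻⁵ = 1.52×10⁻⁴ T.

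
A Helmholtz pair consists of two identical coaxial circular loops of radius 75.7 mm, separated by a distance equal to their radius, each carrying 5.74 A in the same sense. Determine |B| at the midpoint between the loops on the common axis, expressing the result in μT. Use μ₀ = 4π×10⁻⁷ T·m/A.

B ≈ 68.2 μT

Each loop contributes B = μ₀IR²/[2(R²+z²)^(3/2)] on the axis, with z measured from that loop.
Loop 1 (z = 0.03785 m): B₁ = 3.41×10⁻⁵ T. Loop 2 (z = 0.03785 m): B₂ = 3.41×10⁻⁵ T.
The fields add: B = B₁ + B₂ = 6.82×10⁻⁵ T.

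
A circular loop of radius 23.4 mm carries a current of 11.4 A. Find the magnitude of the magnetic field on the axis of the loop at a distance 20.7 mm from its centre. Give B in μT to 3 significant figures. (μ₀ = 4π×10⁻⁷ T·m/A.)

B ≈ 129 μT

On the axis of a circular loop, B = μ₀IR² / [2(R²+z²)^(3/2)].
R² + z² = (0.0234)² + (0.0207)² = 0.0009761 m², and (R²+z²)^(3/2) = 3.05×10⁻⁵ m³.
B = (4π×10⁻⁷ × 11.4 × 0.0005476) / (2 × 3.05×10⁻⁵) = 1.29×10⁻⁴ T.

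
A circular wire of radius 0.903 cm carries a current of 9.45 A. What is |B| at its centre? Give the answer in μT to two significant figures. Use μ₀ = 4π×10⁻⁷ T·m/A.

At the centre of a circular loop the Biot–Savart law gives B = μ₀I/(2R).
B = (4π×10⁻⁷ × 9.45) / (2 × 0.00903) = 6.58×10⁻⁴ T.

B ≈ 660 μT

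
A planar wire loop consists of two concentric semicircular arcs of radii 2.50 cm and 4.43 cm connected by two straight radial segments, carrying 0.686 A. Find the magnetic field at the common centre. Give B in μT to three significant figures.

B ≈ 3.76 μT

The radial connectors point toward the centre, so dl × r̂ = 0 and they contribute nothing.
Each semicircle gives μ₀I/(4R): inner arc 8.62×10⁻⁶ T, outer arc 4.86×10⁻⁶ T.
The two arcs carry current in opposite angular senses, so their fields oppose: B = |8.62×10⁻⁶ − 4.86×10⁻⁶| = 3.76×10⁻⁶ T.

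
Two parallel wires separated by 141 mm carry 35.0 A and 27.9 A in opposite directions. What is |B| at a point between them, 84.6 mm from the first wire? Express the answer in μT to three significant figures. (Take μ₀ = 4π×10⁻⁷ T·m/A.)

B ≈ 182 μT

Each long wire gives B = μ₀I/(2πd). Distances are d₁ = 0.0846 m and d₂ = 0.0564 m.
B₁ = 8.27×10⁻⁵ T, B₂ = 9.89×10⁻⁵ T.
Between antiparallel currents both contributions point the same way, so they add. B = B₁ + B₂ = 8.27×10⁻⁵ + 9.89×10⁻⁵ = 1.82×10⁻⁴ T.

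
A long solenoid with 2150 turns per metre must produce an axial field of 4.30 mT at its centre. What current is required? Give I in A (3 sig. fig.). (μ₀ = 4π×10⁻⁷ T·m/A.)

I ≈ 1.59 A

Inside a long solenoid B = μ₀nI with n = 2150 m⁻¹, so I = B/(μ₀n).
I = 4.30×10⁻³ / (4π×10⁻⁷ × 2150) = 1.59 A.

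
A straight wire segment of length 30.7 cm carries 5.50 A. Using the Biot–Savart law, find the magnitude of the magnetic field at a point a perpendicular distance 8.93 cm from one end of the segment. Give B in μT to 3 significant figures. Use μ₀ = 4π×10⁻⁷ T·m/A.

B ≈ 5.91 μT

For a finite straight segment, B = (μ₀I/4πd)(sinθ₁ + sinθ₂), where θ₁, θ₂ are the angles from the perpendicular to each end.
The perpendicular foot is at one end, so the two end-offsets along the wire are 0 and L = 0.307 m.
sinθ₁ = 0/√(0²+0.0893²) = 0.0000; sinθ₂ = 0.307/√(0.307²+0.0893²) = 0.9602.
B = (4π×10⁻⁷ × 5.50) / (4π × 0.0893) × (0.0000 + 0.9602) = 5.91×10⁻⁶ T.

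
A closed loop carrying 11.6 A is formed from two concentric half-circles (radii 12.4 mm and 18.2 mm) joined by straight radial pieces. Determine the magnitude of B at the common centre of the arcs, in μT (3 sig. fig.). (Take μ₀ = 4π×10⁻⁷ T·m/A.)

B ≈ 93.7 μT

The radial connectors point toward the centre, so dl × r̂ = 0 and they contribute nothing.
Each semicircle gives μ₀I/(4R): inner arc 2.94×10⁻⁴ T, outer arc 2.00×10⁻⁴ T.
The two arcs carry current in opposite angular senses, so their fields oppose: B = |2.94×10⁻⁴ − 2.00×10⁻⁴| = 9.37×10⁻⁵ T.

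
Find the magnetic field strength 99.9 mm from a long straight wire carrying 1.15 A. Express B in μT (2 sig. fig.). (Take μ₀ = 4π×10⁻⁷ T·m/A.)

For an infinitely long straight wire, B = μ₀I/(2πd).
B = (4π×10⁻⁷ × 1.15) / (2π × 0.0999) = 2.30×10⁻⁶ T.

B ≈ 2.3 μT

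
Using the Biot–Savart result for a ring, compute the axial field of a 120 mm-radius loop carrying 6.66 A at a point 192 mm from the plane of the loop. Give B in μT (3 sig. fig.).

B ≈ 5.19 μT

On the axis of a circular loop, B = μ₀IR² / [2(R²+z²)^(3/2)].
R² + z² = (0.12)² + (0.192)² = 0.05126 m², and (R²+z²)^(3/2) = 1.16×10⁻² m³.
B = (4π×10⁻⁷ × 6.66 × 0.0144) / (2 × 1.16×10⁻²) = 5.19×10⁻⁶ T.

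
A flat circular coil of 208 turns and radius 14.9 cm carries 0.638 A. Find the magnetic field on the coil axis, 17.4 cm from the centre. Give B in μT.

For an N-turn flat coil, B = Nμ₀IR²/[2(R²+z²)^(3/2)] with R = 0.149 m, z = 0.174 m.
B = 208 × 7.40×10⁻⁷ T = 1.54×10⁻⁴ T.

B ≈ 154 μT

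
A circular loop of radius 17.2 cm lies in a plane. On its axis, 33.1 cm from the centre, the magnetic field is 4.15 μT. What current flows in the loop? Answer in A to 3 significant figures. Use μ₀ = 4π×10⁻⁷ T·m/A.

I ≈ 11.6 A

On the axis of a loop, B = μ₀IR²/[2(R²+z²)^(3/2)], so I = 2B(R²+z²)^(3/2)/(μ₀R²).
R² + z² = 0.02958 + 0.1096 = 0.1391 m²; raised to 3/2 gives 5.19×10⁻² m³.
I = 2 × 4.15×10⁻⁶ × 5.19×10⁻² / (1.26×10⁻⁶ × 0.02958) = 11.6 A.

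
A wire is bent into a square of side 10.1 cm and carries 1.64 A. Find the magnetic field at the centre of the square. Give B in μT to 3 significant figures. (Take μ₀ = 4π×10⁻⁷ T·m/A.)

Each side is a finite straight segment at perpendicular distance d = a/(2 tan(π/4)) = 0.0505 m from the centre, with end-angles ±π/4.
One side contributes B₁ = (μ₀I/4πd)·2 sin(π/4) = 4.59×10⁻⁶ T.
All 4 sides add in the same direction: B = 4 × 4.59×10⁻⁶ = 1.84×10⁻⁵ T.

B ≈ 18.4 μT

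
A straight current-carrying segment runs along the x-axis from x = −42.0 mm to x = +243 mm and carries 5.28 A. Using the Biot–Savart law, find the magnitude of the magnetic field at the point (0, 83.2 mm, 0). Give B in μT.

For a finite straight segment, B = (μ₀I/4πd)(sinθ₁ + sinθ₂), where θ₁, θ₂ are the angles from the perpendicular to each end.
The perpendicular distance is d = 0.0832 m; the end-offsets along the wire are a = 0.042 m and b = 0.243 m.
sinθ₁ = 0.042/√(0.042²+0.0832²) = 0.4506; sinθ₂ = 0.243/√(0.243²+0.0832²) = 0.9461.
B = (4π×10⁻⁷ × 5.28) / (4π × 0.0832) × (0.4506 + 0.9461) = 8.86×10⁻⁶ T.

B ≈ 8.86 μT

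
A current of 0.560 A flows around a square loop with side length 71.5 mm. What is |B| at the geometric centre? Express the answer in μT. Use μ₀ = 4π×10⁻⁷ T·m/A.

B ≈ 8.86 μT

Each side is a finite straight segment at perpendicular distance d = a/(2 tan(π/4)) = 0.03575 m from the centre, with end-angles ±π/4.
One side contributes B₁ = (μ₀I/4πd)·2 sin(π/4) = 2.22×10⁻⁶ T.
All 4 sides add in the same direction: B = 4 × 2.22×10⁻⁶ = 8.86×10⁻⁶ T.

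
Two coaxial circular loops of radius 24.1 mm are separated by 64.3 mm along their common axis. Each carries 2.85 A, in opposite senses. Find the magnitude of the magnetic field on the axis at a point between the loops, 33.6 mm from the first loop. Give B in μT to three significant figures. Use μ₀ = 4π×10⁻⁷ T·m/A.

B ≈ 2.78 μT

Each loop contributes B = μ₀IR²/[2(R²+z²)^(3/2)] on the axis, with z measured from that loop.
Loop 1 (z = 0.0336 m): B₁ = 1.47×10⁻⁵ T. Loop 2 (z = 0.0307 m): B₂ = 1.75×10⁻⁵ T.
The fields oppose: B = |B₁ − B₂| = 2.78×10⁻⁶ T.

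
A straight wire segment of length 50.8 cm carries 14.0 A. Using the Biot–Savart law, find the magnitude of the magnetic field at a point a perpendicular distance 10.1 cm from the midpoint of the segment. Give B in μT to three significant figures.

For a finite straight segment, B = (μ₀I/4πd)(sinθ₁ + sinθ₂), where θ₁, θ₂ are the angles from the perpendicular to each end.
The perpendicular from the point meets the wire at its midpoint, so each end is L/2 = 0.254 m away along the wire.
sinθ₁ = 0.254/√(0.254²+0.101²) = 0.9292; sinθ₂ = 0.254/√(0.254²+0.101²) = 0.9292.
B = (4π×10⁻⁷ × 14.0) / (4π × 0.101) × (0.9292 + 0.9292) = 2.58×10⁻⁵ T.

B ≈ 25.8 μT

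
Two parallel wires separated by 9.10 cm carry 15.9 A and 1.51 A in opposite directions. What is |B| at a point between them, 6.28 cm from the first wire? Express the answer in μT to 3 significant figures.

B ≈ 61.3 μT

Each long wire gives B = μ₀I/(2πd). Distances are d₁ = 0.0628 m and d₂ = 0.0282 m.
B₁ = 5.06×10⁻⁵ T, B₂ = 1.07×10⁻⁵ T.
Between antiparallel currents both contributions point the same way, so they add. B = B₁ + B₂ = 5.06×10⁻⁵ + 1.07×10⁻⁵ = 6.13×10⁻⁵ T.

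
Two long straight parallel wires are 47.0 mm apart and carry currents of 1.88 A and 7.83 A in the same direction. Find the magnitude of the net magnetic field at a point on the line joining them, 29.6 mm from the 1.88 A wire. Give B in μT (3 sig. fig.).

Each long wire gives B = μ₀I/(2πd). Distances are d₁ = 0.0296 m and d₂ = 0.0174 m.
B₁ = 1.27×10⁻⁵ T, B₂ = 9.00×10⁻⁵ T.
Between parallel currents the two contributions point in opposite directions, so they subtract. B = |B₁ − B₂| = |1.27×10⁻⁵ − 9.00×10⁻⁵| = 7.73×10⁻⁵ T.

B ≈ 77.3 μT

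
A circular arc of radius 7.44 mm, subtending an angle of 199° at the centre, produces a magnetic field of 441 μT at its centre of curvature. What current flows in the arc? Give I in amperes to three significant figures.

For a circular arc, B = μ₀Iφ/(4πR) with φ in radians; here φ = 3.473 rad.
So I = 4πRB/(μ₀φ) = 4π × 0.00744 × 4.41×10⁻⁴ / (4π×10⁻⁷ × 3.473) = 9.45 A.

I ≈ 9.45 A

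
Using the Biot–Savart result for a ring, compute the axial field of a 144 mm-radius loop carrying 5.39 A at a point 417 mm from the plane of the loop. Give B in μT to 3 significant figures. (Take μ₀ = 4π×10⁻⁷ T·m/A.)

B ≈ 0.818 μT

On the axis of a circular loop, B = μ₀IR² / [2(R²+z²)^(3/2)].
R² + z² = (0.144)² + (0.417)² = 0.1946 m², and (R²+z²)^(3/2) = 8.59×10⁻² m³.
B = (4π×10⁻⁷ × 5.39 × 0.02074) / (2 × 8.59×10⁻²) = 8.18×10⁻⁷ T.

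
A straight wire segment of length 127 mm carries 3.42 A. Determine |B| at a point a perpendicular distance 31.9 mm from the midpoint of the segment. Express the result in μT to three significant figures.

B ≈ 19.2 μT

For a finite straight segment, B = (μ₀I/4πd)(sinθ₁ + sinθ₂), where θ₁, θ₂ are the angles from the perpendicular to each end.
The perpendicular from the point meets the wire at its midpoint, so each end is L/2 = 0.0635 m away along the wire.
sinθ₁ = 0.0635/√(0.0635²+0.0319²) = 0.8936; sinθ₂ = 0.0635/√(0.0635²+0.0319²) = 0.8936.
B = (4π×10⁻⁷ × 3.42) / (4π × 0.0319) × (0.8936 + 0.8936) = 1.92×10⁻⁵ T.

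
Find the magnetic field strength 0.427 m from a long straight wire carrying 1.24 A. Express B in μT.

B ≈ 0.581 μT

For an infinitely long straight wire, B = μ₀I/(2πd).
B = (4π×10⁻⁷ × 1.24) / (2π × 0.427) = 5.81×10⁻⁷ T.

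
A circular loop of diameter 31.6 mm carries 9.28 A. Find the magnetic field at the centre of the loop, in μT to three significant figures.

At the centre of a circular loop the Biot–Savart law gives B = μ₀I/(2R) (so R = 0.0158 m).
B = (4π×10⁻⁷ × 9.28) / (2 × 0.0158) = 3.69×10⁻⁴ T.

B ≈ 369 μT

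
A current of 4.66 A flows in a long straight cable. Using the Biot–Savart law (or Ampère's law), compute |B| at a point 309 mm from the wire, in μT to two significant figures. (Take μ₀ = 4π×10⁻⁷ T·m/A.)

B ≈ 3.0 μT

For an infinitely long straight wire, B = μ₀I/(2πd).
B = (4π×10⁻⁷ × 4.66) / (2π × 0.309) = 3.02×10⁻⁶ T.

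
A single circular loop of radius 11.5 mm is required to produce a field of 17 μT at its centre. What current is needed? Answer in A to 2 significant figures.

At the centre of a circular loop B = μ₀I/(2R), so I = 2RB/μ₀.
With R = 0.0115 m, I = 2 × 0.0115 × 1.70×10⁻⁵ / (4π×10⁻⁷) = 0.311 A.

I ≈ 0.31 A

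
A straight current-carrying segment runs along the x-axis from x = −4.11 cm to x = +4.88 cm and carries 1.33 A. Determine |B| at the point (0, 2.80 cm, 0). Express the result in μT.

B ≈ 8.05 μT

For a finite straight segment, B = (μ₀I/4πd)(sinθ₁ + sinθ₂), where θ₁, θ₂ are the angles from the perpendicular to each end.
The perpendicular distance is d = 0.028 m; the end-offsets along the wire are a = 0.0411 m and b = 0.0488 m.
sinθ₁ = 0.0411/√(0.0411²+0.028²) = 0.8264; sinθ₂ = 0.0488/√(0.0488²+0.028²) = 0.8674.
B = (4π×10⁻⁷ × 1.33) / (4π × 0.028) × (0.8264 + 0.8674) = 8.05×10⁻⁶ T.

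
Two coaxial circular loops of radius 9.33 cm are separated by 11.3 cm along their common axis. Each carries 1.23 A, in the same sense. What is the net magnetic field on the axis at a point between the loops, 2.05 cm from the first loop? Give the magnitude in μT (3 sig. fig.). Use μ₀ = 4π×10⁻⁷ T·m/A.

B ≈ 10.7 μT

Each loop contributes B = μ₀IR²/[2(R²+z²)^(3/2)] on the axis, with z measured from that loop.
Loop 1 (z = 0.0205 m): B₁ = 7.72×10⁻⁶ T. Loop 2 (z = 0.0925 m): B₂ = 2.97×10⁻⁶ T.
The fields add: B = B₁ + B₂ = 1.07×10⁻⁵ T.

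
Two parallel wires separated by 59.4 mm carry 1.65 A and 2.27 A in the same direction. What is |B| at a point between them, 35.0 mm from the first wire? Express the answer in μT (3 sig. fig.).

Each long wire gives B = μ₀I/(2πd). Distances are d₁ = 0.035 m and d₂ = 0.0244 m.
B₁ = 9.43×10⁻⁶ T, B₂ = 1.86×10⁻⁵ T.
Between parallel currents the two contributions point in opposite directions, so they subtract. B = |B₁ − B₂| = |9.43×10⁻⁶ − 1.86×10⁻⁵| = 9.18×10⁻⁶ T.

B ≈ 9.18 μT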